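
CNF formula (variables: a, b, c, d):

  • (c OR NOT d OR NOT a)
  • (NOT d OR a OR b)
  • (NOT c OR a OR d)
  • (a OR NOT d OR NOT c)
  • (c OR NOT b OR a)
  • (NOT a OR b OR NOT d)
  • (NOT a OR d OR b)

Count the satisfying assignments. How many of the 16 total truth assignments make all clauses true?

4

The models are:
  a=0 b=0 c=0 d=0
  a=1 b=1 c=0 d=0
  a=1 b=1 c=1 d=0
  a=1 b=1 c=1 d=1
That's 4 in total.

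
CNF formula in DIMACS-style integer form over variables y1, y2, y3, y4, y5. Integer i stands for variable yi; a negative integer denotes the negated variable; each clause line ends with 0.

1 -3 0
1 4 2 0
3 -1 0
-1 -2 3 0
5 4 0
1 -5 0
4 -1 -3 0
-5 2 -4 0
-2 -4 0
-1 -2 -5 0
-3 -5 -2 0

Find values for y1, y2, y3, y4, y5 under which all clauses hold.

Try y1 = True.
  then y3 is forced to True.
  then y4 is forced to True.
  then y2 is forced to False.
  then y5 is forced to False.
Check each clause:
  1. (~y3 | y1) — y1 is true.
  2. (y1 | y2 | y4) — y1 is true.
  3. (~y1 | y3) — y3 is true.
  4. (~y1 | ~y2 | y3) — y3 is true.
  5. (y4 | y5) — y4 is true.
  6. (~y5 | y1) — y1 is true.
  7. (~y3 | y4 | ~y1) — y4 is true.
  8. (~y4 | y2 | ~y5) — ~y5 is true.
  9. (~y2 | ~y4) — ~y2 is true.
  10. (~y2 | ~y1 | ~y5) — ~y5 is true.
  11. (~y3 | ~y2 | ~y5) — ~y5 is true.

y1 = 1, y2 = 0, y3 = 1, y4 = 1, y5 = 0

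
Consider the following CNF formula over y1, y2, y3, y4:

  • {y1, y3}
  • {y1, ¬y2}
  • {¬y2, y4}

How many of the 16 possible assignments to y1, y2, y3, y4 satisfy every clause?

8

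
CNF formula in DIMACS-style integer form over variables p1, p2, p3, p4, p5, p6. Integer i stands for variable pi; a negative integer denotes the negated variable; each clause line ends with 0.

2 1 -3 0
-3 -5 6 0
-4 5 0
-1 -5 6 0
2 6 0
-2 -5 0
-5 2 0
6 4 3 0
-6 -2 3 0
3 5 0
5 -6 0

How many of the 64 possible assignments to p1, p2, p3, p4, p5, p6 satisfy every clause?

2

The models are:
  p1=0 p2=1 p3=1 p4=0 p5=0 p6=0
  p1=1 p2=1 p3=1 p4=0 p5=0 p6=0
That's 2 in total.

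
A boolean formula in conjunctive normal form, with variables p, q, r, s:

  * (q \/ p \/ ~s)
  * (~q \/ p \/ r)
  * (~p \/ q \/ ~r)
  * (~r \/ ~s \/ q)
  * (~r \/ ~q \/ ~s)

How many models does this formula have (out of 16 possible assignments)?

Split on q, then r.
  q=T, r=T: remaining (p,s) ∈ {(F,F); (T,F)} — 2.
  q=T, r=F: remaining (p,s) ∈ {(T,F); (T,T)} — 2.
  q=F, r=T: remaining (p,s) ∈ {(F,F)} — 1.
  q=F, r=F: remaining (p,s) ∈ {(F,F); (T,F); (T,T)} — 3.
Total: 2 + 2 + 1 + 3 = 8.

8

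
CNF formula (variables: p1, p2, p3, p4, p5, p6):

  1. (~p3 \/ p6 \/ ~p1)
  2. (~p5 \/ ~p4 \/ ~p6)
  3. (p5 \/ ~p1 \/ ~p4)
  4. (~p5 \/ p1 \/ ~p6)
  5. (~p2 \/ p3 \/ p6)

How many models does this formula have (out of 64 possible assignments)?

31

Split on p6, then p1.
  p6=1, p1=1: forces p4=0; p2, p3, p5 free → 2^3 = 8.
  p6=1, p1=0: forces p5=0; p2, p3, p4 free → 2^3 = 8.
  p6=0, p1=1: remaining (p2,p3,p4,p5) ∈ {(0,0,0,0); (0,0,0,1); (0,0,1,1)} — 3.
  p6=0, p1=0: p4, p5 free; 3 ways for (p2,p3) × 2^2 = 12.
Total: 8 + 8 + 3 + 12 = 31.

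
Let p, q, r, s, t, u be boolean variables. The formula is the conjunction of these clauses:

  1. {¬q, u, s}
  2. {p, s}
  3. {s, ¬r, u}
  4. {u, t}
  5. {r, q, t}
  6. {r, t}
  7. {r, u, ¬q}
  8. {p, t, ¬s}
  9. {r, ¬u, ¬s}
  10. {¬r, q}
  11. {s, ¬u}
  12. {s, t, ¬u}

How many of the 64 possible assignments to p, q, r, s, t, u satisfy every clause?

8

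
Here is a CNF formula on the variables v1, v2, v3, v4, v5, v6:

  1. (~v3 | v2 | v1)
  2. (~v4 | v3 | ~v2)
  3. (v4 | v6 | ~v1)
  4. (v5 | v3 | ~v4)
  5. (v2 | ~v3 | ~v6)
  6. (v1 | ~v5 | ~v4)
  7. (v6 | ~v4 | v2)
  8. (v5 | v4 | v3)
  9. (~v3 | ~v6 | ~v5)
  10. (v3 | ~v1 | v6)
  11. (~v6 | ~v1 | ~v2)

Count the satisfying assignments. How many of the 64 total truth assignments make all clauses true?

Case analysis on v3 and v4:
  v3=T, v4=T: remaining (v1,v2,v5,v6) ∈ {(F,T,F,F); (F,T,F,T); (T,T,F,F); (T,T,T,F)} — 4.
  v3=T, v4=F: remaining (v1,v2,v5,v6) ∈ {(F,T,F,F); (F,T,F,T); (F,T,T,F)} — 3.
  v3=F, v4=T: remaining (v1,v2,v5,v6) ∈ {(T,F,T,T)} — 1.
  v3=F, v4=F: 5 of the 16 assignments to (v1,v2,v5,v6) work.
Total: 4 + 3 + 1 + 5 = 13.

13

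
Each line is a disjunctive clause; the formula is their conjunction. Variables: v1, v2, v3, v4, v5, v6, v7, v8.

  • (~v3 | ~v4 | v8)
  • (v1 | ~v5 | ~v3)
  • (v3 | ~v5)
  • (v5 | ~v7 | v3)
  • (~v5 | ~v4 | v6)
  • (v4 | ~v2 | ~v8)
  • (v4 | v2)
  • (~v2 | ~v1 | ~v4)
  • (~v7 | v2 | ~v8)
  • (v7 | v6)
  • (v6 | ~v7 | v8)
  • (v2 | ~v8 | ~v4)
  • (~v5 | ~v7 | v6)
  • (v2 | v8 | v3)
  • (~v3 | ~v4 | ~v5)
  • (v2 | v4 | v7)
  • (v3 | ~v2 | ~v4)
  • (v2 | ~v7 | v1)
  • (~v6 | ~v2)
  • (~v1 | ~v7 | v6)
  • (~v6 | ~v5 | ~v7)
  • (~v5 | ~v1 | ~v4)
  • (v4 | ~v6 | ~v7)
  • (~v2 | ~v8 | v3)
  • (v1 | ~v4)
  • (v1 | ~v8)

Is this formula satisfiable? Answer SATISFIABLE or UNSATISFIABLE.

UNSATISFIABLE

v4 = True:
  propagation gives v1=True, v2=False, v8=False, v3=False; an empty clause results — contradiction.
v4 = False:
  propagation gives v2=True, v8=False, v6=False, v7=True; an empty clause results — contradiction.
Every branch closes, so no satisfying assignment exists.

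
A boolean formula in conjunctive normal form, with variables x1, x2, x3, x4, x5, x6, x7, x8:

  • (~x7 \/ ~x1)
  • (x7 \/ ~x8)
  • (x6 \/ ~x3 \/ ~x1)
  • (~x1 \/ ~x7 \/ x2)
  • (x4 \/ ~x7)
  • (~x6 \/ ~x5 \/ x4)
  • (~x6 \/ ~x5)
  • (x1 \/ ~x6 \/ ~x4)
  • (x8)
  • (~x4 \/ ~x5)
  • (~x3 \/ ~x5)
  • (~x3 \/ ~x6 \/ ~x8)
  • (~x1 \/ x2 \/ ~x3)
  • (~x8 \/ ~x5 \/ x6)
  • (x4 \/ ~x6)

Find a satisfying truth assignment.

x1 = 0, x2 = 0, x3 = 1, x4 = 1, x5 = 0, x6 = 0, x7 = 1, x8 = 1

Check each clause:
  1. (~x7 \/ ~x1) — ~x1 is true.
  2. (x7 \/ ~x8) — x7 is true.
  3. (x6 \/ ~x3 \/ ~x1) — ~x1 is true.
  4. (~x7 \/ x2 \/ ~x1) — ~x1 is true.
  5. (~x7 \/ x4) — x4 is true.
  6. (x4 \/ ~x5 \/ ~x6) — ~x6 is true.
  7. (~x6 \/ ~x5) — ~x6 is true.
  8. (~x6 \/ ~x4 \/ x1) — ~x6 is true.
  9. (x8) — x8 is true.
  10. (~x5 \/ ~x4) — ~x5 is true.
  11. (~x5 \/ ~x3) — ~x5 is true.
  12. (~x8 \/ ~x3 \/ ~x6) — ~x6 is true.
  13. (~x1 \/ ~x3 \/ x2) — ~x1 is true.
  14. (~x8 \/ x6 \/ ~x5) — ~x5 is true.
  15. (~x6 \/ x4) — ~x6 is true.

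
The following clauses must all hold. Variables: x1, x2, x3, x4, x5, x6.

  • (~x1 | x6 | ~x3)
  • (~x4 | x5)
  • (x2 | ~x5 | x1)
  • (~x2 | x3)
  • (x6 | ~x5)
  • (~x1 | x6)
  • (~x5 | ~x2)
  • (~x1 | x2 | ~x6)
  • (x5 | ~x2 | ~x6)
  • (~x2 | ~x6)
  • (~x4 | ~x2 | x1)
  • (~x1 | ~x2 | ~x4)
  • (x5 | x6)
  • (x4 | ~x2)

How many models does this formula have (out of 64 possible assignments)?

2

Satisfying assignments:
  x1=0 x2=0 x3=0 x4=0 x5=0 x6=1
  x1=0 x2=0 x3=1 x4=0 x5=0 x6=1
Count: 2.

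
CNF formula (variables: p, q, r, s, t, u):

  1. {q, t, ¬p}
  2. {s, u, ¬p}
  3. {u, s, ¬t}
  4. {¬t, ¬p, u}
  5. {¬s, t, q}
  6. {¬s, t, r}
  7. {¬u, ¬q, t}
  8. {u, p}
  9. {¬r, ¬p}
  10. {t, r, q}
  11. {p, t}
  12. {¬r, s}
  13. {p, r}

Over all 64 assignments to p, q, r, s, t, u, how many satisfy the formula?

6

The models are:
  p=F q=F r=T s=T t=T u=T
  p=F q=T r=T s=T t=T u=T
  p=T q=F r=F s=F t=T u=T
  p=T q=F r=F s=T t=T u=T
  p=T q=T r=F s=F t=T u=T
  p=T q=T r=F s=T t=T u=T
That's 6 in total.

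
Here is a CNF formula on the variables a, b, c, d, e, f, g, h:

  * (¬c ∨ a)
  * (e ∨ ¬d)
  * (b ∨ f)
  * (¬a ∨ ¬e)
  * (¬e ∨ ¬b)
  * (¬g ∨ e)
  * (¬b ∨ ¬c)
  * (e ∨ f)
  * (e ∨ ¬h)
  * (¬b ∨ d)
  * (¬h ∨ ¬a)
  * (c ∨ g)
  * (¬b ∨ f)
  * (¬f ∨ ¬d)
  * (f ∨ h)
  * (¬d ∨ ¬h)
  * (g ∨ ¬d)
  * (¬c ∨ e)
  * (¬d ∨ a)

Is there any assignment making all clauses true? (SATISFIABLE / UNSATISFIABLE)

Branch on a: take a = False.
  then c is forced to False.
  then g is forced to True.
  then e is forced to True.
  then b is forced to False.
  then f is forced to True.
  then d is forced to False.
h is now unconstrained; take h = False.
Every clause has at least one true literal under this assignment.
So a=F, b=F, c=F, d=F, e=T, f=T, g=T, h=F is a satisfying assignment.

SATISFIABLE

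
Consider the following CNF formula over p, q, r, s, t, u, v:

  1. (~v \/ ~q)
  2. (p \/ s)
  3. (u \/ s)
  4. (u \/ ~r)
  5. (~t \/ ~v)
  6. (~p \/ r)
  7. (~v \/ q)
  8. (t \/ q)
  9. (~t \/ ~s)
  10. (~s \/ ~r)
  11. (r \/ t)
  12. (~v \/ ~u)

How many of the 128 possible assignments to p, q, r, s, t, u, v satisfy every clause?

The models are:
  p=T q=F r=T s=F t=T u=T v=F
  p=T q=T r=T s=F t=F u=T v=F
  p=T q=T r=T s=F t=T u=T v=F
That's 3 in total.

3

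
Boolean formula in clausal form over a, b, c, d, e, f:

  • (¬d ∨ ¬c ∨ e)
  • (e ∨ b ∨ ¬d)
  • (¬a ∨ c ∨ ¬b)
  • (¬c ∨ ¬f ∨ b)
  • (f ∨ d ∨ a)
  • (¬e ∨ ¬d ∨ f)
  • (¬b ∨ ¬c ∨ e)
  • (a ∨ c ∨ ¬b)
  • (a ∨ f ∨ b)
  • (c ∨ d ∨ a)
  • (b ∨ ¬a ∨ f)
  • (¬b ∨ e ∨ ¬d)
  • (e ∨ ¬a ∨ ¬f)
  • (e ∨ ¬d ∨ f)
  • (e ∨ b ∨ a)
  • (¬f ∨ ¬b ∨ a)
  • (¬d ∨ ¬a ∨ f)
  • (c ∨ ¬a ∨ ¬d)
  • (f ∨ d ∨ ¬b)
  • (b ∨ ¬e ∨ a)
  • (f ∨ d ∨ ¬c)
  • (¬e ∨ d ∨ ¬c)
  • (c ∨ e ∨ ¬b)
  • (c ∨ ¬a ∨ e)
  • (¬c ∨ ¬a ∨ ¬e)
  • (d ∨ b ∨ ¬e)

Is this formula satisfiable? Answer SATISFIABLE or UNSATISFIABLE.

a = True:
  e = True:
    propagation gives c=False, b=False, f=True, d=False; an empty clause results — contradiction.
  e = False:
    propagation gives f=False, b=True, c=True; an empty clause results — contradiction.
a = False:
  b = True:
    propagation gives c=True, e=True, f=False, d=True; an empty clause results — contradiction.
  b = False:
    propagation gives f=True, c=False, d=True, e=True; an empty clause results — contradiction.
Every branch closes, so no satisfying assignment exists.

UNSATISFIABLE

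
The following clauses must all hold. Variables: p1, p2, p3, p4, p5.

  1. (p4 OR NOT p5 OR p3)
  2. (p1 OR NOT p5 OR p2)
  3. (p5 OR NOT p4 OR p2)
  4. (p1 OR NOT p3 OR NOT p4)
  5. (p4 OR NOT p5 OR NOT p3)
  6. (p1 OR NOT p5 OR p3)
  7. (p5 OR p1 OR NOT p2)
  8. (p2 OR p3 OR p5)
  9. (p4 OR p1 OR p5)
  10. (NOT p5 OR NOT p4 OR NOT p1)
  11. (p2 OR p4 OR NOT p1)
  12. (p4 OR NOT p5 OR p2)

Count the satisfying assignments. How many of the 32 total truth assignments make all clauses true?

4

Satisfying assignments:
  p1=T p2=T p3=F p4=F p5=F
  p1=T p2=T p3=F p4=T p5=F
  p1=T p2=T p3=T p4=F p5=F
  p1=T p2=T p3=T p4=T p5=F
That's 4 in total.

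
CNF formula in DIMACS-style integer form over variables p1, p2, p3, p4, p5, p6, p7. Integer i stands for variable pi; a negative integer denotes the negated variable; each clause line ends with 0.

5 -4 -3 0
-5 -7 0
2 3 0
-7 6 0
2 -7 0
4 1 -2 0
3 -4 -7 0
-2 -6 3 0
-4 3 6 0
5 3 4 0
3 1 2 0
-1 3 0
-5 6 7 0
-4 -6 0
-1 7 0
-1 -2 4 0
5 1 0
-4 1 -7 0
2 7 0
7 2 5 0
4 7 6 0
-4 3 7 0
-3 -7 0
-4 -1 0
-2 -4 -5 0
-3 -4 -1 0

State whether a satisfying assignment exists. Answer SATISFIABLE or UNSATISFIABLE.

p4 = True:
  propagation gives p6=False, p7=False, p3=True, p5=True; an empty clause results — contradiction.
p4 = False:
  p7 = True:
    propagation gives p5=False, p6=True, p2=True, p1=True; an empty clause results — contradiction.
  p7 = False:
    propagation gives p1=False, p2=False; an empty clause results — contradiction.
Every branch closes, so no satisfying assignment exists.

UNSATISFIABLE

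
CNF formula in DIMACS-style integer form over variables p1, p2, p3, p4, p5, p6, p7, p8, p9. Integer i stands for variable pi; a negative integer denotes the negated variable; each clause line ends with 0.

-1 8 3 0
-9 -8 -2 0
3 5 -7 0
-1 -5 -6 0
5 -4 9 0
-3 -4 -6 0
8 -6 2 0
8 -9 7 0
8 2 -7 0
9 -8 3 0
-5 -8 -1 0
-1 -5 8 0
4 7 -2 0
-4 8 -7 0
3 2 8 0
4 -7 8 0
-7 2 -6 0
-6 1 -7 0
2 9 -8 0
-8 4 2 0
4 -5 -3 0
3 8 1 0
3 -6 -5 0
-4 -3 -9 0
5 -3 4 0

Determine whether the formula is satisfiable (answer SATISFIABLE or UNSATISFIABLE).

SATISFIABLE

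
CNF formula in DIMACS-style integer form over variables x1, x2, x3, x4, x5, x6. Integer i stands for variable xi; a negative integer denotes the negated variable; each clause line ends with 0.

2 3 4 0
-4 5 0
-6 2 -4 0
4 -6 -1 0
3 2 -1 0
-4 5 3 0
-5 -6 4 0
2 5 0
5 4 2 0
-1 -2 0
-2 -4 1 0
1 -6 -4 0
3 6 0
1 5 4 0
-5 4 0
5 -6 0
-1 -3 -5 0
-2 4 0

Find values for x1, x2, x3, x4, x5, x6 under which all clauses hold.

x1 = 0, x2 = 0, x3 = 1, x4 = 1, x5 = 1, x6 = 0

Check each clause:
  1. (x2 OR x3 OR x4) — x3 is true.
  2. (x5 OR NOT x4) — x5 is true.
  3. (NOT x4 OR NOT x6 OR x2) — NOT x6 is true.
  4. (NOT x6 OR NOT x1 OR x4) — NOT x6 is true.
  5. (NOT x1 OR x2 OR x3) — x3 is true.
  6. (x3 OR NOT x4 OR x5) — x3 is true.
  7. (NOT x6 OR x4 OR NOT x5) — NOT x6 is true.
  8. (x2 OR x5) — x5 is true.
  9. (x5 OR x2 OR x4) — x4 is true.
  10. (NOT x1 OR NOT x2) — NOT x1 is true.
  11. (x1 OR NOT x2 OR NOT x4) — NOT x2 is true.
  12. (x1 OR NOT x4 OR NOT x6) — NOT x6 is true.
  13. (x3 OR x6) — x3 is true.
  14. (x1 OR x5 OR x4) — x4 is true.
  15. (NOT x5 OR x4) — x4 is true.
  16. (x5 OR NOT x6) — NOT x6 is true.
  17. (NOT x3 OR NOT x1 OR NOT x5) — NOT x1 is true.
  18. (x4 OR NOT x2) — x4 is true.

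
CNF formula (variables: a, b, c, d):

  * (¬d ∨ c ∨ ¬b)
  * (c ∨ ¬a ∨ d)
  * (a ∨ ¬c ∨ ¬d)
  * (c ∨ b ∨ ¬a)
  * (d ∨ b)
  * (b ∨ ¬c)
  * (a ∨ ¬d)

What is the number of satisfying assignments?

The models are:
  a=0 b=1 c=0 d=0
  a=0 b=1 c=1 d=0
  a=1 b=1 c=1 d=0
  a=1 b=1 c=1 d=1
That's 4 in total.

4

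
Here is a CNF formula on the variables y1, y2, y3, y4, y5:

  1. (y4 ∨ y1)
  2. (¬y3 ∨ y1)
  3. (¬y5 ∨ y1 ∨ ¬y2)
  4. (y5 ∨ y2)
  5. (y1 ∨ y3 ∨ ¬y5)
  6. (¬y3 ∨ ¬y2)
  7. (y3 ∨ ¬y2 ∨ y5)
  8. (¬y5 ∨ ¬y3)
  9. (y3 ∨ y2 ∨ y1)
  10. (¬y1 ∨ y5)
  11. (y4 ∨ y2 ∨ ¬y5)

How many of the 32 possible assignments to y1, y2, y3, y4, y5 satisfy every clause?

3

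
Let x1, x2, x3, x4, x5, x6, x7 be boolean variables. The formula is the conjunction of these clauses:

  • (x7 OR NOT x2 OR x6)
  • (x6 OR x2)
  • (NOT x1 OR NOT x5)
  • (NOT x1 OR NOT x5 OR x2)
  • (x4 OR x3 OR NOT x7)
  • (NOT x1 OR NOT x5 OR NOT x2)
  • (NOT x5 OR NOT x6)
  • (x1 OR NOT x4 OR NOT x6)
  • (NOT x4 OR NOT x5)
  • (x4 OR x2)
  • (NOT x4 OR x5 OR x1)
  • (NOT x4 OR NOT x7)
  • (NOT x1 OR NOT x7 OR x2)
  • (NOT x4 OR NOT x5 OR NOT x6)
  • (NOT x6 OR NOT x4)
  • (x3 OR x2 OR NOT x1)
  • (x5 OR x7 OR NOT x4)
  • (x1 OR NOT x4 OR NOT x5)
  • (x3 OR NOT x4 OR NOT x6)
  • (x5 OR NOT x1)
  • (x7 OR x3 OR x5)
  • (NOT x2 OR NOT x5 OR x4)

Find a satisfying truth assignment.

x3 occurs only positively in the remaining clauses — set x3 = True.
Try x1 = False.
Set x2 = True and propagate.
Branch on x4: take x4 = False.
  then x5 is forced to False.
For the remaining variables, x6 = False, x7 = True works.
Every clause has at least one true literal under this assignment.

x1=False, x2=True, x3=True, x4=False, x5=False, x6=False, x7=True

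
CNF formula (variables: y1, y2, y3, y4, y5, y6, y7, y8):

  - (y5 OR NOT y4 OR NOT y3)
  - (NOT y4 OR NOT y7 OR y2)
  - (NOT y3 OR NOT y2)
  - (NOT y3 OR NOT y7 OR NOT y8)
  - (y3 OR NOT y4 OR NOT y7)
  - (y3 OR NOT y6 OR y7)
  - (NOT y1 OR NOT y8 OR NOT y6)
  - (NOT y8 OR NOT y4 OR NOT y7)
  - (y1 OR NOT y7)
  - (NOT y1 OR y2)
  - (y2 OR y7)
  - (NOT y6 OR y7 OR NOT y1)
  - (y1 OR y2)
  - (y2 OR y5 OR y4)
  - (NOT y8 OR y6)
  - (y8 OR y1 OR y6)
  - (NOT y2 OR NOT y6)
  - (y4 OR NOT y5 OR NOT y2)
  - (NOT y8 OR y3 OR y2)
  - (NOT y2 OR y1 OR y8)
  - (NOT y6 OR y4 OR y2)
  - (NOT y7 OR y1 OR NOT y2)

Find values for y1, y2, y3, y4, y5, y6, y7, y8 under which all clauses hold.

y1=T  y2=T  y3=F  y4=F  y5=F  y6=F  y7=T  y8=F

Check each clause:
  1. (NOT y3 OR y5 OR NOT y4) — NOT y4 is true.
  2. (NOT y4 OR NOT y7 OR y2) — y2 is true.
  3. (NOT y2 OR NOT y3) — NOT y3 is true.
  4. (NOT y8 OR NOT y7 OR NOT y3) — NOT y8 is true.
  5. (NOT y4 OR y3 OR NOT y7) — NOT y4 is true.
  6. (NOT y6 OR y7 OR y3) — NOT y6 is true.
  7. (NOT y6 OR NOT y1 OR NOT y8) — NOT y8 is true.
  8. (NOT y8 OR NOT y7 OR NOT y4) — NOT y8 is true.
  9. (NOT y7 OR y1) — y1 is true.
  10. (y2 OR NOT y1) — y2 is true.
  11. (y2 OR y7) — y2 is true.
  12. (y7 OR NOT y6 OR NOT y1) — NOT y6 is true.
  13. (y2 OR y1) — y1 is true.
  14. (y5 OR y4 OR y2) — y2 is true.
  15. (y6 OR NOT y8) — NOT y8 is true.
  16. (y1 OR y6 OR y8) — y1 is true.
  17. (NOT y2 OR NOT y6) — NOT y6 is true.
  18. (y4 OR NOT y5 OR NOT y2) — NOT y5 is true.
  19. (y3 OR NOT y8 OR y2) — NOT y8 is true.
  20. (y8 OR NOT y2 OR y1) — y1 is true.
  21. (y4 OR y2 OR NOT y6) — NOT y6 is true.
  22. (NOT y7 OR y1 OR NOT y2) — y1 is true.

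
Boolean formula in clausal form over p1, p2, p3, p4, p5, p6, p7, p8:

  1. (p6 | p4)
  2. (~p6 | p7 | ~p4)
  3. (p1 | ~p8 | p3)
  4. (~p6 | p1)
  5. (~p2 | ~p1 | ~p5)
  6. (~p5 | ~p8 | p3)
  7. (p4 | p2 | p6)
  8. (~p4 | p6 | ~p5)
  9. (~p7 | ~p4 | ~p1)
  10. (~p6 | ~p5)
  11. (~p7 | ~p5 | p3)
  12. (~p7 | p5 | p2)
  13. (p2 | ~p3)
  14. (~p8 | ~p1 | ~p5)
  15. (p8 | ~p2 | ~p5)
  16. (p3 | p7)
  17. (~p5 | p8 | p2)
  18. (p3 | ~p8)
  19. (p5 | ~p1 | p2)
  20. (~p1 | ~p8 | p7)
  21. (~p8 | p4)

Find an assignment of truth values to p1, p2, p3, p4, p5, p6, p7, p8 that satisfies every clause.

Try p1 = False.
  then p6 is forced to False.
  then p4 is forced to True.
  then p5 is forced to False.
Try p2 = True.
Set p3 = True and propagate.
p7, p8 are now unconstrained; take p7 = False, p8 = True.

p1 = False, p2 = True, p3 = True, p4 = True, p5 = False, p6 = False, p7 = False, p8 = True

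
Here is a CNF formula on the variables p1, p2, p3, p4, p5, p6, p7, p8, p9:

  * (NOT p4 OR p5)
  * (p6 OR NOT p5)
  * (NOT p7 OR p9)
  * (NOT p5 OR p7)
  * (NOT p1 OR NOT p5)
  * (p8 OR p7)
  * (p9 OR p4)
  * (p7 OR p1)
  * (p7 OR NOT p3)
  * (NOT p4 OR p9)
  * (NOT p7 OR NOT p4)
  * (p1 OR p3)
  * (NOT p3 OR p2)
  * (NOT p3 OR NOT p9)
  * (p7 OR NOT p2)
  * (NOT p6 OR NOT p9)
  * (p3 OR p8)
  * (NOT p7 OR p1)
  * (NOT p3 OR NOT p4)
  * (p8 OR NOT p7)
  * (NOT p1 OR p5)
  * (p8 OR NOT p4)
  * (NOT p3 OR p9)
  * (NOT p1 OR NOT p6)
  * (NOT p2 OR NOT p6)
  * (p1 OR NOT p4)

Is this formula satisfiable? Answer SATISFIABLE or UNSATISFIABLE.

p7 = True:
  propagation gives p9=True, p4=False, p3=False, p1=True; an empty clause results — contradiction.
p7 = False:
  propagation gives p5=False, p4=False, p8=True, p9=True; an empty clause results — contradiction.
Every branch closes, so no satisfying assignment exists.

UNSATISFIABLE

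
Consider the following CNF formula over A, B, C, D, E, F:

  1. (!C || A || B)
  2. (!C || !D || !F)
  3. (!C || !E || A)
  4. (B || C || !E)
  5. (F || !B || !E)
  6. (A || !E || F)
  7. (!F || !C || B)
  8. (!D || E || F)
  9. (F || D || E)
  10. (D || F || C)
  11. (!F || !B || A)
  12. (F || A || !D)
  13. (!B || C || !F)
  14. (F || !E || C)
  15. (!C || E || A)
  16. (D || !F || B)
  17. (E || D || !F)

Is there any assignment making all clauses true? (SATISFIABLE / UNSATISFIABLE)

SATISFIABLE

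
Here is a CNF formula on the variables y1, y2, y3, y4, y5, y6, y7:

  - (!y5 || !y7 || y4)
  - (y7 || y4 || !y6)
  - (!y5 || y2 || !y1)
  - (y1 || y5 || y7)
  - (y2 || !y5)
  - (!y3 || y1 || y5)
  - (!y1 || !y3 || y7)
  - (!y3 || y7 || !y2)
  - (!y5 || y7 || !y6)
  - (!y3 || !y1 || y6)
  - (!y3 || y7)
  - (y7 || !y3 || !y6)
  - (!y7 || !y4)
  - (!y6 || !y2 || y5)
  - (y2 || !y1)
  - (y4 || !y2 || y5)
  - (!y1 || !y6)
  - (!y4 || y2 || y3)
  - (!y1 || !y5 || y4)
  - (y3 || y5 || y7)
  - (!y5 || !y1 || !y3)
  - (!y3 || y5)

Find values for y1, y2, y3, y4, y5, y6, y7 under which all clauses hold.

y1=False, y2=True, y3=False, y4=False, y5=True, y6=False, y7=False

Try y1 = False.
Branch on y2: take y2 = True.
For the remaining variables, y3 = False, y4 = False, y5 = True, y6 = False, y7 = False works.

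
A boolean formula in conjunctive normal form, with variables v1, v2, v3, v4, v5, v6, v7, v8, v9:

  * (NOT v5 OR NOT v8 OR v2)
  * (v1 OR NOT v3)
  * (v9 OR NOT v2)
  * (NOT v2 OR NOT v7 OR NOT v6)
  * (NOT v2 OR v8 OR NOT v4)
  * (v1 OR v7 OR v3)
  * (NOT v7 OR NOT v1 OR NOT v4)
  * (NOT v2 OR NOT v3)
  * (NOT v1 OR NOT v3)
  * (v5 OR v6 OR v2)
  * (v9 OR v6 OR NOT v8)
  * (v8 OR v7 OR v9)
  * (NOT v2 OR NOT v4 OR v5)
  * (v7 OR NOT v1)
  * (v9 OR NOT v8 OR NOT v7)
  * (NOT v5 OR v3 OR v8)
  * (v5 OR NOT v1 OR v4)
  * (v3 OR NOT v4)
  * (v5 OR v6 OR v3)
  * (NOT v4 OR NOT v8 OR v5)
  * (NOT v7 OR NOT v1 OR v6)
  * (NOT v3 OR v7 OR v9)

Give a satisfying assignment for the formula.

v1 = F  v2 = T  v3 = F  v4 = F  v5 = T  v6 = F  v7 = T  v8 = T  v9 = T

Check each clause:
  1. (NOT v5 OR v2 OR NOT v8) — v2 is true.
  2. (v1 OR NOT v3) — NOT v3 is true.
  3. (v9 OR NOT v2) — v9 is true.
  4. (NOT v6 OR NOT v2 OR NOT v7) — NOT v6 is true.
  5. (NOT v4 OR v8 OR NOT v2) — v8 is true.
  6. (v7 OR v3 OR v1) — v7 is true.
  7. (NOT v4 OR NOT v1 OR NOT v7) — NOT v4 is true.
  8. (NOT v2 OR NOT v3) — NOT v3 is true.
  9. (NOT v1 OR NOT v3) — NOT v3 is true.
  10. (v5 OR v6 OR v2) — v2 is true.
  11. (v9 OR v6 OR NOT v8) — v9 is true.
  12. (v8 OR v9 OR v7) — v8 is true.
  13. (NOT v4 OR v5 OR NOT v2) — NOT v4 is true.
  14. (v7 OR NOT v1) — NOT v1 is true.
  15. (NOT v7 OR NOT v8 OR v9) — v9 is true.
  16. (v3 OR NOT v5 OR v8) — v8 is true.
  17. (v5 OR v4 OR NOT v1) — v5 is true.
  18. (NOT v4 OR v3) — NOT v4 is true.
  19. (v6 OR v3 OR v5) — v5 is true.
  20. (v5 OR NOT v8 OR NOT v4) — NOT v4 is true.
  21. (NOT v7 OR NOT v1 OR v6) — NOT v1 is true.
  22. (v7 OR NOT v3 OR v9) — v9 is true.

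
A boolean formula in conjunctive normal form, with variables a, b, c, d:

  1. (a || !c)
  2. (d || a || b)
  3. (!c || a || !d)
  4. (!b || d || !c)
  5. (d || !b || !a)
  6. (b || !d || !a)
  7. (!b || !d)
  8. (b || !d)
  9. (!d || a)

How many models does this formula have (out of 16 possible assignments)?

Satisfying assignments:
  a=F b=T c=F d=F
  a=T b=F c=F d=F
  a=T b=F c=T d=F
That's 3 in total.

3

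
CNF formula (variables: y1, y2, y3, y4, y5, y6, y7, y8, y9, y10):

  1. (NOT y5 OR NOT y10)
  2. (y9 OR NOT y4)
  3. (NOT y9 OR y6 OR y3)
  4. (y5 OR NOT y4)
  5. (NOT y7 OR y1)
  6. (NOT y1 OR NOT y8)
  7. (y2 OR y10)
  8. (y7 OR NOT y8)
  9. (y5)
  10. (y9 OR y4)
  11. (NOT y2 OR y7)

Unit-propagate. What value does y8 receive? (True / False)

(y5) stands alone — y5 = True.
(NOT y10 OR NOT y5): since y5 = True, the clause reduces to (NOT y10). y10 = False.
(y2 OR y10): since y10 = False, the clause reduces to (y2). y2 = True.
In (y7 OR NOT y2), NOT y2 is now false; y7 must hold, so y7 = True.
(NOT y7 OR y1): since y7 = True, the clause reduces to (y1). y1 = True.
(NOT y8 OR NOT y1): since y1 = True, the clause reduces to (NOT y8). y8 = False.

False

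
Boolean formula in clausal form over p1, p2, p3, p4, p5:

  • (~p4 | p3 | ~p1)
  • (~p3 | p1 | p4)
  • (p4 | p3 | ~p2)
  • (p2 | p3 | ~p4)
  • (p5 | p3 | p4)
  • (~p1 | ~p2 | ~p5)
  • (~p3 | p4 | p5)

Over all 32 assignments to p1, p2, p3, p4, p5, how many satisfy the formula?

Split on p3, then p4.
  p3=1, p4=1: 7 of the 8 assignments to (p1,p2,p5) work.
  p3=1, p4=0: remaining (p1,p2,p5) ∈ {(1,0,1)} — 1.
  p3=0, p4=1: remaining (p1,p2,p5) ∈ {(0,1,0); (0,1,1)} — 2.
  p3=0, p4=0: remaining (p1,p2,p5) ∈ {(0,0,1); (1,0,1)} — 2.
Total: 7 + 1 + 2 + 2 = 12.

12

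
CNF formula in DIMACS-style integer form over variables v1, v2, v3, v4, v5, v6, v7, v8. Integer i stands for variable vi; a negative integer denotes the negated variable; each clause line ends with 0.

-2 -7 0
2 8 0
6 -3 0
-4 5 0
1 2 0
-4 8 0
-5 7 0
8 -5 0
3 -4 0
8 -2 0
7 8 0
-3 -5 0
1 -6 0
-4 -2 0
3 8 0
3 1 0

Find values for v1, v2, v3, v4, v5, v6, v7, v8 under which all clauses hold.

v1 occurs only positively in the remaining clauses — set v1 = True.
v4 occurs only negated in the remaining clauses — set v4 = False.
Try v2 = False.
  then v8 is forced to True.
Branch on v3: take v3 = False.
The remaining clauses are satisfied by v5 = False, v6 = False, v7 = False.
Every clause has at least one true literal under this assignment.

v1=T, v2=F, v3=F, v4=F, v5=F, v6=F, v7=F, v8=T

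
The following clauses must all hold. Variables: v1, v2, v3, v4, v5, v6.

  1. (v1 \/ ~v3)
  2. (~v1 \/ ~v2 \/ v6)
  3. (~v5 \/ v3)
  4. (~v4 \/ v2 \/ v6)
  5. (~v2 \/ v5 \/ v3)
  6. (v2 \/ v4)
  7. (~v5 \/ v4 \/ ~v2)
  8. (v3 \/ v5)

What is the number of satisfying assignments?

5

Satisfying assignments:
  v1=T v2=F v3=T v4=T v5=F v6=T
  v1=T v2=F v3=T v4=T v5=T v6=T
  v1=T v2=T v3=T v4=F v5=F v6=T
  v1=T v2=T v3=T v4=T v5=F v6=T
  v1=T v2=T v3=T v4=T v5=T v6=T
Count: 5.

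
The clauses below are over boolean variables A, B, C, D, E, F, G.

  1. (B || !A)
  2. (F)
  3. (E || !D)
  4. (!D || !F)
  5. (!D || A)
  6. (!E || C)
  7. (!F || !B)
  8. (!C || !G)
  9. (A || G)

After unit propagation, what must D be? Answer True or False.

False

Unit clause (F) sets F = True.
From (!F || !D) and F = True: D = False.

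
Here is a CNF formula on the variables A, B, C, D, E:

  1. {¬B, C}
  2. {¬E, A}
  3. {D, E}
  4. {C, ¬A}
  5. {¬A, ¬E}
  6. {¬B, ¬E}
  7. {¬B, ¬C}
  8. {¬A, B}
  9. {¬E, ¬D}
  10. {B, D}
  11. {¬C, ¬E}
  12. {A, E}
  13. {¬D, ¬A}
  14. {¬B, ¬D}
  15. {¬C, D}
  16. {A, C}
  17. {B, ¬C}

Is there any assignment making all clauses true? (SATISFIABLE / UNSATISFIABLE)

A = True:
  propagation gives C=True, E=False, D=True; an empty clause results — contradiction.
A = False:
  propagation gives E=False; an empty clause results — contradiction.
Every branch closes, so no satisfying assignment exists.

UNSATISFIABLE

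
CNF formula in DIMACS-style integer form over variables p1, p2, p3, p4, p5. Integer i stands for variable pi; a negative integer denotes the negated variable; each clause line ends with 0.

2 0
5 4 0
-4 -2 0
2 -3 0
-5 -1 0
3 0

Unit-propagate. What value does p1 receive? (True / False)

False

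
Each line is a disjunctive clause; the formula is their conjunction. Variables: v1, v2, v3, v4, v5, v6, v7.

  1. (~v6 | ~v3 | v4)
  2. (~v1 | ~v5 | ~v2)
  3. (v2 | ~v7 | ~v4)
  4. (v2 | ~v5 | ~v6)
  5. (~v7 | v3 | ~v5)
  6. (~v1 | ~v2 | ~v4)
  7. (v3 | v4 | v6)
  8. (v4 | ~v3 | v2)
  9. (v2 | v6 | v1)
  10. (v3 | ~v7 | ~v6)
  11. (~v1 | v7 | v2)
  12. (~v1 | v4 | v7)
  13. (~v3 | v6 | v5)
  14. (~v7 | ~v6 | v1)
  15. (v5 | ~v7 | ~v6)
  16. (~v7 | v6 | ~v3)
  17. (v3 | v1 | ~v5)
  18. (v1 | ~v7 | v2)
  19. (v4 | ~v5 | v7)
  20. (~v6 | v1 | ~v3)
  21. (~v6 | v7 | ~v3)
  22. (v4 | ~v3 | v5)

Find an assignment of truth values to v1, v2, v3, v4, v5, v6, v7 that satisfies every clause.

v1=False  v2=True  v3=True  v4=True  v5=True  v6=False  v7=False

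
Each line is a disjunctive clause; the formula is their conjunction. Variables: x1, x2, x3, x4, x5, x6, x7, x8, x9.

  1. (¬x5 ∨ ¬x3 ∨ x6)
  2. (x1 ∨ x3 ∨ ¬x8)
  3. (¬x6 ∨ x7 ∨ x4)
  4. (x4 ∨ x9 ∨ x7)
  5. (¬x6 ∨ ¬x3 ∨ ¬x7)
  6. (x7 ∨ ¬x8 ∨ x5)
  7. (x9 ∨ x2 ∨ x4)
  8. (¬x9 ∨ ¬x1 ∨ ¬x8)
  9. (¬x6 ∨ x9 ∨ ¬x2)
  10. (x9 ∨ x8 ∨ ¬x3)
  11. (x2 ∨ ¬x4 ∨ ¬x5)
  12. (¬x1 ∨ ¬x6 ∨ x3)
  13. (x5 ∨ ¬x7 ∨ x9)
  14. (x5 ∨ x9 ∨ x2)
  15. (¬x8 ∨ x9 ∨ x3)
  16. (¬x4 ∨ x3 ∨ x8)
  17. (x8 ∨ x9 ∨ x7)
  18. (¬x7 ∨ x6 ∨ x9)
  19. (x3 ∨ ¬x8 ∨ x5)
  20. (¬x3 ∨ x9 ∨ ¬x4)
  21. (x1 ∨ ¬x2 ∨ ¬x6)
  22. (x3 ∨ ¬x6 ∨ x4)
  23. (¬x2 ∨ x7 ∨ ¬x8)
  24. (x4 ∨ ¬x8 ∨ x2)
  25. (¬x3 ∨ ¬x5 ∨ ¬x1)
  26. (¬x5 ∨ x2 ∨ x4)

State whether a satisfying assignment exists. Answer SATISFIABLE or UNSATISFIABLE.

Try x1 = True.
For the remaining variables, x2 = False, x3 = True, x4 = True, x5 = False, x6 = False, x7 = True, x8 = False, x9 = True works.
Every clause has at least one true literal under this assignment.
So x1 = T, x2 = F, x3 = T, x4 = T, x5 = F, x6 = F, x7 = T, x8 = F, x9 = T is a satisfying assignment.

SATISFIABLE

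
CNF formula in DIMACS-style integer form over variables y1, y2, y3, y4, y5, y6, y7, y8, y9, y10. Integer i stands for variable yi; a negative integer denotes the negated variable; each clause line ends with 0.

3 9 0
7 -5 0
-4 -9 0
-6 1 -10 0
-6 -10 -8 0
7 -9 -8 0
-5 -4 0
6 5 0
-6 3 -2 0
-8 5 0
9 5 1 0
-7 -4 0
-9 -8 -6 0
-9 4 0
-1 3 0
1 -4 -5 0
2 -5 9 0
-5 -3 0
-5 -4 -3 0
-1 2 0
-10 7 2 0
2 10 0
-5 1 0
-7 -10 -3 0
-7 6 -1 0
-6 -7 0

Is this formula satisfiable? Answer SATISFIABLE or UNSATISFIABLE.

SATISFIABLE

Pure literal: y8 appears only negated; assign y8 = False.
Try y1 = True.
  then y3 is forced to True.
  then y5 is forced to False.
  then y6 is forced to True.
  then y2 is forced to True.
  then y7 is forced to False.
For the remaining variables, y4 = False, y9 = False, y10 = True works.
So y1 = 1, y2 = 1, y3 = 1, y4 = 0, y5 = 0, y6 = 1, y7 = 0, y8 = 0, y9 = 0, y10 = 1 is a satisfying assignment.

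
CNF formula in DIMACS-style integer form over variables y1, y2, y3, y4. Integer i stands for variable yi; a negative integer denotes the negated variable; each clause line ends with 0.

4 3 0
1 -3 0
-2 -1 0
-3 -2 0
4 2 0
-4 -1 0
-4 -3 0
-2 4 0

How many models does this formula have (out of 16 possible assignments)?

The models are:
  y1=F y2=F y3=F y4=T
  y1=F y2=T y3=F y4=T
That's 2 in total.

2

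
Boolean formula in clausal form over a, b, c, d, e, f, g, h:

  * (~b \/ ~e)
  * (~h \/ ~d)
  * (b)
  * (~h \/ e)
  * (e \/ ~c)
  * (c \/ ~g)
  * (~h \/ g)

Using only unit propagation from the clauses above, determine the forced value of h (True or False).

False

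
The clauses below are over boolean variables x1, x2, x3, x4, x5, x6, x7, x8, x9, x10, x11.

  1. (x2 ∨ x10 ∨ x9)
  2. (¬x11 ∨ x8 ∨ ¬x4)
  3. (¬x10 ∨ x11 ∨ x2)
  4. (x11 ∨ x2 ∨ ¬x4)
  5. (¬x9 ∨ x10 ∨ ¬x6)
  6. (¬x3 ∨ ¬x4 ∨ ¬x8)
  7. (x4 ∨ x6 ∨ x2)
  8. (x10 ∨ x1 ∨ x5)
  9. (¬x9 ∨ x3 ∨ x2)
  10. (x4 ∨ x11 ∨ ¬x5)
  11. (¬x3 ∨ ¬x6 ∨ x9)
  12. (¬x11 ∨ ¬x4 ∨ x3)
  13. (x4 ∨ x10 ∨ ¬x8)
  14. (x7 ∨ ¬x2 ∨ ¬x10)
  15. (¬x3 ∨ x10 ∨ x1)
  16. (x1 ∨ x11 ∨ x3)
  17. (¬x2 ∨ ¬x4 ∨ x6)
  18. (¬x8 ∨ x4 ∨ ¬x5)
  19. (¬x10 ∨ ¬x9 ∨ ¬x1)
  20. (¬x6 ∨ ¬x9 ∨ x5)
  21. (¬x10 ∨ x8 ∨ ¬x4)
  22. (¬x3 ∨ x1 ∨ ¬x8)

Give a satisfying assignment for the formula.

x1=False, x2=True, x3=False, x4=False, x5=True, x6=True, x7=False, x8=False, x9=False, x10=False, x11=True

Set x1 = False and propagate.
The remaining clauses are satisfied by x2 = True, x3 = False, x4 = False, x5 = True, x6 = True, x7 = False, x8 = False, x9 = False, x10 = False, x11 = True.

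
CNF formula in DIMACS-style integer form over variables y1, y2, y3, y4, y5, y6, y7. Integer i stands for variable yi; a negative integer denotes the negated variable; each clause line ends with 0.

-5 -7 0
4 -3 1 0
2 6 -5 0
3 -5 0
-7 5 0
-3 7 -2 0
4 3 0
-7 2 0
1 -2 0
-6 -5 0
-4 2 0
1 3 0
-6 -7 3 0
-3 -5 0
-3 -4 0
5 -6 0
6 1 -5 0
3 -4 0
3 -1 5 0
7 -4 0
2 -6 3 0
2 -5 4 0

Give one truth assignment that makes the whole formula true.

y1 = True  y2 = False  y3 = True  y4 = False  y5 = False  y6 = False  y7 = False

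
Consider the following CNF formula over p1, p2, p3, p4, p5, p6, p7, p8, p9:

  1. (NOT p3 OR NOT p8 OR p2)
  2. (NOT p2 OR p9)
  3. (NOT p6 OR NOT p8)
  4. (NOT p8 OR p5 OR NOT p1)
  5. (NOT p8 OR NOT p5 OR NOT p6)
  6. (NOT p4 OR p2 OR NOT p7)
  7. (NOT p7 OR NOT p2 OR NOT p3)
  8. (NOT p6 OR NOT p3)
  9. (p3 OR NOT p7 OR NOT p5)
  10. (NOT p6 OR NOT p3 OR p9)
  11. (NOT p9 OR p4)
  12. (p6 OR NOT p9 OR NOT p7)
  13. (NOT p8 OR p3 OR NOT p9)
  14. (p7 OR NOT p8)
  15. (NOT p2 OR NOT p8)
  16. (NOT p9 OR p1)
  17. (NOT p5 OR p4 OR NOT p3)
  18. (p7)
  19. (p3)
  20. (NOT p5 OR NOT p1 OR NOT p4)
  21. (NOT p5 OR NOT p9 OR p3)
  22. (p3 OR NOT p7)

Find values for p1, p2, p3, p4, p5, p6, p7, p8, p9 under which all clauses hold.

p1=0, p2=0, p3=1, p4=0, p5=0, p6=0, p7=1, p8=0, p9=0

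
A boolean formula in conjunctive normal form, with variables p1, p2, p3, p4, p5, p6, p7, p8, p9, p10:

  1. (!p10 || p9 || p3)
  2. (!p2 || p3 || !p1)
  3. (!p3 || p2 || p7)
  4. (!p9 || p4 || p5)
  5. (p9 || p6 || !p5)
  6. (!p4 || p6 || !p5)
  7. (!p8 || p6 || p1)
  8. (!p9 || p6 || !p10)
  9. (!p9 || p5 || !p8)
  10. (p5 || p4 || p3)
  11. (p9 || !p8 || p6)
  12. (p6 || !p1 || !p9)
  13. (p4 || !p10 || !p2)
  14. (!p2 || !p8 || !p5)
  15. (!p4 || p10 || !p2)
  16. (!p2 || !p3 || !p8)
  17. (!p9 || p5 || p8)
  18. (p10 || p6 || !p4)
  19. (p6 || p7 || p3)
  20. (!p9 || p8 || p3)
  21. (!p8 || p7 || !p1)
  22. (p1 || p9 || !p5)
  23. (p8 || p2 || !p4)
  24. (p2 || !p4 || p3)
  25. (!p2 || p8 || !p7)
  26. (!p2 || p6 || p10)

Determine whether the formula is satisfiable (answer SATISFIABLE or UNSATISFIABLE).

SATISFIABLE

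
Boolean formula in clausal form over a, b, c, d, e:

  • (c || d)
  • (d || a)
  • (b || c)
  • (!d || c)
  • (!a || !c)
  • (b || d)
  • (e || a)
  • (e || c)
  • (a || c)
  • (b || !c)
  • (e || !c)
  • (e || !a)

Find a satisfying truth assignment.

a=F  b=T  c=T  d=T  e=T

b occurs only positively in the remaining clauses — set b = True.
Pure literal: e appears only positively; assign e = True.
Try a = False.
  then d is forced to True.
  then c is forced to True.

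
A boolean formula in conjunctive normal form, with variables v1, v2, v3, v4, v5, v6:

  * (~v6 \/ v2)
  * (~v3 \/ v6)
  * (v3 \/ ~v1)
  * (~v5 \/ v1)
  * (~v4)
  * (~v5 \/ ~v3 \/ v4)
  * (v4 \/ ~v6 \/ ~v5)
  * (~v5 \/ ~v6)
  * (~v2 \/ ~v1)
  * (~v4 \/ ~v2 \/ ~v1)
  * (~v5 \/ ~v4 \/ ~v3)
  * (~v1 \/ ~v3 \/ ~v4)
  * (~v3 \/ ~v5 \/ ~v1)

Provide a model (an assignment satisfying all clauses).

v1=0, v2=1, v3=0, v4=0, v5=0, v6=1

Unit propagation: (~v4) forces v4 = False.
v5 occurs only negated in the remaining clauses — set v5 = False.
Try v1 = False.
Try v2 = True.
For the remaining variables, v3 = False, v6 = True works.
Every clause has at least one true literal under this assignment.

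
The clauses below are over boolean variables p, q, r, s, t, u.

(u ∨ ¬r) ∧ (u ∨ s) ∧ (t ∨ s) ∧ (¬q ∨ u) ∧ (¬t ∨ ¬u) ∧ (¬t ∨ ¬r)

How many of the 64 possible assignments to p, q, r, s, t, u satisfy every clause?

Split on u, then t.
  u=1, t=1: a clause becomes empty — 0.
  u=1, t=0: forces s=1; p, q, r free → 2^3 = 8.
  u=0, t=1: remaining (p,q,r,s) ∈ {(0,0,0,1); (1,0,0,1)} — 2.
  u=0, t=0: remaining (p,q,r,s) ∈ {(0,0,0,1); (1,0,0,1)} — 2.
Total: 0 + 8 + 2 + 2 = 12.

12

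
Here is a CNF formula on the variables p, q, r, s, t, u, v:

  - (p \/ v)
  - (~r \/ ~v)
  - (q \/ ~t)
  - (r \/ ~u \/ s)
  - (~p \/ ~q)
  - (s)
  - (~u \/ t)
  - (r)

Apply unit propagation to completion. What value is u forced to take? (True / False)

False

Unit clause (s) sets s = True.
Unit clause (r) sets r = True.
From (~v \/ ~r) and r = True: v = False.
From (p \/ v) and v = False: p = True.
(~p \/ ~q): since p = True, the clause reduces to (~q). q = False.
From (~t \/ q) and q = False: t = False.
From (~u \/ t) and t = False: u = False.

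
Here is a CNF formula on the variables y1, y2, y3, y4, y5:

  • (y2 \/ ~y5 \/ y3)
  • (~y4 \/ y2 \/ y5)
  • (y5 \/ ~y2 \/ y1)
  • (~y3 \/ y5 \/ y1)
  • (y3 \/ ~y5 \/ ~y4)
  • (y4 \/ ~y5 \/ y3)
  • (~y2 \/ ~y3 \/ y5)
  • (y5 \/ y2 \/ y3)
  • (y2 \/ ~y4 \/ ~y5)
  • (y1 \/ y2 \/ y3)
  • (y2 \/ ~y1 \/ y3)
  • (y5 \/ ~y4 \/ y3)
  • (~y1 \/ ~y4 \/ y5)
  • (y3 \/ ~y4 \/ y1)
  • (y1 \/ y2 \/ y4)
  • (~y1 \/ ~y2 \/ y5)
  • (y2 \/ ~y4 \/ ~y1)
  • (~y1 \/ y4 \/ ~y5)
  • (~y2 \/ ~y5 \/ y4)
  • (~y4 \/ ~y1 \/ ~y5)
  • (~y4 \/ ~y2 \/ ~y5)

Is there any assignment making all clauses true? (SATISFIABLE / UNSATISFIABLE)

SATISFIABLE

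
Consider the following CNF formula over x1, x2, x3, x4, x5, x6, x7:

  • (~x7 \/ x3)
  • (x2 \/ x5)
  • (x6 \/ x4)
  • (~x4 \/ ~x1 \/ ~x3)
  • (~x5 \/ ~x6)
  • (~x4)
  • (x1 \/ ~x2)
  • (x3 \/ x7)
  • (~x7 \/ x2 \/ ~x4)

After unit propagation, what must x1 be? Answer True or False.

True

(~x4) is a unit clause: x4 = False.
(x6 \/ x4) with x4 = False leaves only x6, so x6 = True.
(~x5 \/ ~x6) with x6 = True leaves only ~x5, so x5 = False.
(x2 \/ x5): since x5 = False, the clause reduces to (x2). x2 = True.
(~x2 \/ x1): since x2 = True, the clause reduces to (x1). x1 = True.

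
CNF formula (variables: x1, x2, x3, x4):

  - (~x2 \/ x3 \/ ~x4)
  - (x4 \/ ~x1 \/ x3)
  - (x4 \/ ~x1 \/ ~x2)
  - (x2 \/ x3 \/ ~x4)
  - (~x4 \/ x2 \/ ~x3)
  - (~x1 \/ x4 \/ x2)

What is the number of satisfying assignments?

Satisfying assignments:
  x1=0 x2=0 x3=0 x4=0
  x1=0 x2=0 x3=1 x4=0
  x1=0 x2=1 x3=0 x4=0
  x1=0 x2=1 x3=1 x4=0
  x1=0 x2=1 x3=1 x4=1
  x1=1 x2=1 x3=1 x4=1
Count: 6.

6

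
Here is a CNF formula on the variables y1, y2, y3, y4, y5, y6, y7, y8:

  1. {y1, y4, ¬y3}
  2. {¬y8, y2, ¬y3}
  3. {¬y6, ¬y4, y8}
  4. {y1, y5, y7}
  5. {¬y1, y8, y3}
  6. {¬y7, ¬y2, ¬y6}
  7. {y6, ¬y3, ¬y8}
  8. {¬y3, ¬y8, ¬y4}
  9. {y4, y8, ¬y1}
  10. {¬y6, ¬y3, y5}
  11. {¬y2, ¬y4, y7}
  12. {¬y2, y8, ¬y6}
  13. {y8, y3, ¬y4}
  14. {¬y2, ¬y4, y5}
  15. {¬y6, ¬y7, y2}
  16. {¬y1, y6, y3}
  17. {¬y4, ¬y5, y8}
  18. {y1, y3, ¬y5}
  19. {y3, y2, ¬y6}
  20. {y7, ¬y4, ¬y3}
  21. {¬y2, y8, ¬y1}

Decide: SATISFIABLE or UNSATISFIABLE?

Try y1 = True.
Try y2 = True.
  then y8 is forced to True.
Set y3 = True and propagate.
  then y6 is forced to True.
  then y7 is forced to False.
  then y4 is forced to False.
  then y5 is forced to True.
Every clause has at least one true literal under this assignment.
So y1=True, y2=True, y3=True, y4=False, y5=True, y6=True, y7=False, y8=True is a satisfying assignment.

SATISFIABLE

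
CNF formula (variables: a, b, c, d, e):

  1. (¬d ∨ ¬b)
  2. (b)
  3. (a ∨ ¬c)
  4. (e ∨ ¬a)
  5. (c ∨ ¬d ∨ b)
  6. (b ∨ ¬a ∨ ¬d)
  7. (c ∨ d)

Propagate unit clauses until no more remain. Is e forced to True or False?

True

Unit clause (b) sets b = True.
From (¬d ∨ ¬b) and b = True: d = False.
From (c ∨ d) and d = False: c = True.
From (¬c ∨ a) and c = True: a = True.
(¬a ∨ e): since a = True, the clause reduces to (e). e = True.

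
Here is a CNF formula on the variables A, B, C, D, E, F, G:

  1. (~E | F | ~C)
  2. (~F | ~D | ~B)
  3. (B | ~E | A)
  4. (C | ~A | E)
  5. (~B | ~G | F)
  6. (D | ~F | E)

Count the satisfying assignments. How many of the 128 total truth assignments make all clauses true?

48

Split on E, then F.
  E=T, F=T: C, G free; 4 ways for (A,B,D) × 2^2 = 16.
  E=T, F=F: D free; 4 ways for (A,B,C,G) × 2^1 = 8.
  E=F, F=T: G free; 3 ways for (A,B,C,D) × 2^1 = 6.
  E=F, F=F: D free; 9 ways for (A,B,C,G) × 2^1 = 18.
Total: 16 + 8 + 6 + 18 = 48.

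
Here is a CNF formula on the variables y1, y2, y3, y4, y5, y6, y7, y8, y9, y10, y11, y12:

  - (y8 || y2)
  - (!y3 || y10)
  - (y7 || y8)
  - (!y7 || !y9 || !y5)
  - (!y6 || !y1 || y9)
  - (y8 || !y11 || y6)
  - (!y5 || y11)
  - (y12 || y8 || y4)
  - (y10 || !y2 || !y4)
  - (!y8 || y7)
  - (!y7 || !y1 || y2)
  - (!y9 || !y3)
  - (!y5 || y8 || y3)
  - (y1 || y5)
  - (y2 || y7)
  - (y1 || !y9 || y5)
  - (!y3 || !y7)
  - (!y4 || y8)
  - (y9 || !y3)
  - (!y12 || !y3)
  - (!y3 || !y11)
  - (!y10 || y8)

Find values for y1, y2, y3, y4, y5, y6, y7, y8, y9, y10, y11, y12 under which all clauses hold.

Try y1 = True.
The remaining clauses are satisfied by y2 = True, y3 = False, y4 = False, y5 = False, y6 = True, y7 = True, y8 = True, y9 = True, y10 = False, y11 = True, y12 = False.
Every clause has at least one true literal under this assignment.
Check each clause:
  1. (y2 || y8) — y8 is true.
  2. (y10 || !y3) — !y3 is true.
  3. (y8 || y7) — y8 is true.
  4. (!y5 || !y9 || !y7) — !y5 is true.
  5. (!y1 || !y6 || y9) — y9 is true.
  6. (y8 || !y11 || y6) — y8 is true.
  7. (y11 || !y5) — y11 is true.
  8. (y8 || y4 || y12) — y8 is true.
  9. (y10 || !y4 || !y2) — !y4 is true.
  10. (y7 || !y8) — y7 is true.
  11. (!y7 || !y1 || y2) — y2 is true.
  12. (!y3 || !y9) — !y3 is true.
  13. (y8 || !y5 || y3) — y8 is true.
  14. (y5 || y1) — y1 is true.
  15. (y7 || y2) — y2 is true.
  16. (!y9 || y1 || y5) — y1 is true.
  17. (!y3 || !y7) — !y3 is true.
  18. (!y4 || y8) — y8 is true.
  19. (y9 || !y3) — y9 is true.
  20. (!y3 || !y12) — !y12 is true.
  21. (!y3 || !y11) — !y3 is true.
  22. (y8 || !y10) — y8 is true.

y1=T, y2=T, y3=F, y4=F, y5=F, y6=T, y7=T, y8=T, y9=T, y10=F, y11=T, y12=F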